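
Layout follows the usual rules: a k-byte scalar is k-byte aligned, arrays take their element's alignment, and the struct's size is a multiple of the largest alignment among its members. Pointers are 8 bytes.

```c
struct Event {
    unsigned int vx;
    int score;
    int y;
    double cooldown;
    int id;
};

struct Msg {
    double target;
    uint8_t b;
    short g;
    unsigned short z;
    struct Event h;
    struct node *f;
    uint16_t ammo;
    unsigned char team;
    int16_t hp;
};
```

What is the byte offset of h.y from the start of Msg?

24

Event: @0: vx [4B, align 4] → 4; @4: score [4B, align 4] → 8; @8: y [4B, align 4] → 12; +4 pad (align 8); @16: cooldown [8B, align 8] → 24; @24: id [4B, align 4] → 28; +4 tail pad (align 8); size 32, align 8
@0: target [8B, align 8] → 8
@8: b [1B, align 1] → 9
+1 pad (align 2)
@10: g [2B, align 2] → 12
@12: z [2B, align 2] → 14
+2 pad (align 8)
@16: h [32B, align 8] → 48
within Event: y at 8
16 + 8 = 24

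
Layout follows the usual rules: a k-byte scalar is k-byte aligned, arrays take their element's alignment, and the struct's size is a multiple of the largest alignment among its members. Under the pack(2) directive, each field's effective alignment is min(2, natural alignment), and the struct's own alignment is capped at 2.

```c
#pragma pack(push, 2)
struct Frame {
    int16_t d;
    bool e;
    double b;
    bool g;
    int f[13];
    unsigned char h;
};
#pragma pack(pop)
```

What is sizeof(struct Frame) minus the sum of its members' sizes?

@0: d [2B, align 2] → 2
@2: e [1B, align 1] → 3
+1 pad (align 2)
@4: b [8B, align 2] → 12
@12: g [1B, align 1] → 13
+1 pad (align 2)
@14: f [52B, align 2] → 66
@66: h [1B, align 1] → 67
+1 tail pad (align 2)
size 68, align 2
data bytes 65, size 68 → padding 3

3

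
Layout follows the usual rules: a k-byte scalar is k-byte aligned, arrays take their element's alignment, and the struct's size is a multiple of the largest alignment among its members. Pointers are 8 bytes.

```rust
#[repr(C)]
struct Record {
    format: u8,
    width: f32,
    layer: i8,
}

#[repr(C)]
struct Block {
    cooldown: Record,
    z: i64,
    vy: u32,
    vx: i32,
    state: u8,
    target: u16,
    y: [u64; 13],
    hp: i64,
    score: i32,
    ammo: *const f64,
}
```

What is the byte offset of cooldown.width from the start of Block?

Record: format at 0 (size 1, align 1) → ends 1; pad 3 to align 4 for width; width at 4 (size 4, align 4) → ends 8; layer at 8 (size 1, align 1) → ends 9; tail pad 3 to reach multiple of 4; total 12 bytes, alignment 4
cooldown at 0 (size 12, align 4) → ends 12
within Record: width at 4
0 + 4 = 4

4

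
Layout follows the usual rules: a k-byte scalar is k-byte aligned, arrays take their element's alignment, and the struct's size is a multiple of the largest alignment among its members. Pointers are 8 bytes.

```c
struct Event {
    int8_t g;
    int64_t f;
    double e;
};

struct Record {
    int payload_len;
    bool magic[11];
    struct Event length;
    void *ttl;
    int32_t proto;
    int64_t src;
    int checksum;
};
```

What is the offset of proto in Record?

48

Event: @0: g [1B, align 1] → 1; +7 pad (align 8); @8: f [8B, align 8] → 16; @16: e [8B, align 8] → 24; size 24, align 8
@0: payload_len [4B, align 4] → 4
@4: magic [11B, align 1] → 15
+1 pad (align 8)
@16: length [24B, align 8] → 40
@40: ttl [8B, align 8] → 48
@48: proto [4B, align 4] → 52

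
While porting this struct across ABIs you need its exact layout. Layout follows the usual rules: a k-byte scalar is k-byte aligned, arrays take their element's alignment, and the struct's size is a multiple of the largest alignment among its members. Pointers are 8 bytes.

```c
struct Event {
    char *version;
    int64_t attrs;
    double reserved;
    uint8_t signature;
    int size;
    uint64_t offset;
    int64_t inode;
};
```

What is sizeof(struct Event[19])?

0..8  version  (8B, 8-aligned)
8..16  attrs  (8B, 8-aligned)
16..24  reserved  (8B, 8-aligned)
24..25  signature  (1B, 1-aligned)
25..28  -- padding (3B)
28..32  size  (4B, 4-aligned)
32..40  offset  (8B, 8-aligned)
40..48  inode  (8B, 8-aligned)
sizeof = 48, alignof = 8
array of 19: 19 × 48 = 912

912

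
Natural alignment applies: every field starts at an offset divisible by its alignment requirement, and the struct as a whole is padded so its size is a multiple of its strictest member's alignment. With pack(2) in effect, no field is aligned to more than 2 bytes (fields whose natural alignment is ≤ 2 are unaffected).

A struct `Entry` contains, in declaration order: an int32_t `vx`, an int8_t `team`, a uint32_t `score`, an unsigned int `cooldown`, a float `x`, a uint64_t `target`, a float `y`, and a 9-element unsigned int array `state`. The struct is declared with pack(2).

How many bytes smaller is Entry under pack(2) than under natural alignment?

natural layout:
  @0: vx [4B, align 4] → 4
  @4: team [1B, align 1] → 5
  +3 pad (align 4)
  @8: score [4B, align 4] → 12
  @12: cooldown [4B, align 4] → 16
  @16: x [4B, align 4] → 20
  +4 pad (align 8)
  @24: target [8B, align 8] → 32
  @32: y [4B, align 4] → 36
  @36: state [36B, align 4] → 72
  size 72, align 8
packed(2) layout:
  @0: vx [4B, align 2] → 4
  @4: team [1B, align 1] → 5
  +1 pad (align 2)
  @6: score [4B, align 2] → 10
  @10: cooldown [4B, align 2] → 14
  @14: x [4B, align 2] → 18
  @18: target [8B, align 2] → 26
  @26: y [4B, align 2] → 30
  @30: state [36B, align 2] → 66
  size 66, align 2
72 − 66 = 6

6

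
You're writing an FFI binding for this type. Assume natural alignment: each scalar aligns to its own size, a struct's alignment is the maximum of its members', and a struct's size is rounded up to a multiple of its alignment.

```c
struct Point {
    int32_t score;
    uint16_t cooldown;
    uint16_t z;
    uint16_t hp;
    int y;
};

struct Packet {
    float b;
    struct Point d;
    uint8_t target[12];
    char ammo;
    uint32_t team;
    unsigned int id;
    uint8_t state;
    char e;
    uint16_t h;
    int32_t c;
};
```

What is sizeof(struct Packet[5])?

Point: @0: score [4B, align 4] → 4; @4: cooldown [2B, align 2] → 6; @6: z [2B, align 2] → 8; @8: hp [2B, align 2] → 10; +2 pad (align 4); @12: y [4B, align 4] → 16; size 16, align 4
@0: b [4B, align 4] → 4
@4: d [16B, align 4] → 20
@20: target [12B, align 1] → 32
@32: ammo [1B, align 1] → 33
+3 pad (align 4)
@36: team [4B, align 4] → 40
@40: id [4B, align 4] → 44
@44: state [1B, align 1] → 45
@45: e [1B, align 1] → 46
@46: h [2B, align 2] → 48
@48: c [4B, align 4] → 52
size 52, align 4
array of 5: 5 × 52 = 260

260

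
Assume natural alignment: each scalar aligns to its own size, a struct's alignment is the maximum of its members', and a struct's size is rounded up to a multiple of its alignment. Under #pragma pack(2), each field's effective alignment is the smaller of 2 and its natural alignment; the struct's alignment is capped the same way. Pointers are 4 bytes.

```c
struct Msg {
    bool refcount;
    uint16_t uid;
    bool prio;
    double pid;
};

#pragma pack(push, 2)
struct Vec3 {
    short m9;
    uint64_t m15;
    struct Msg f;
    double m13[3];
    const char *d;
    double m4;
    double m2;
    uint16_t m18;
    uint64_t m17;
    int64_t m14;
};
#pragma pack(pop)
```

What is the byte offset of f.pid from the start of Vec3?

Msg: @0: refcount [1B, align 1] → 1; +1 pad (align 2); @2: uid [2B, align 2] → 4; @4: prio [1B, align 1] → 5; +3 pad (align 8); @8: pid [8B, align 8] → 16; size 16, align 8
@0: m9 [2B, align 2] → 2
@2: m15 [8B, align 2] → 10
@10: f [16B, align 2] → 26
within Msg: pid at 8
10 + 8 = 18

18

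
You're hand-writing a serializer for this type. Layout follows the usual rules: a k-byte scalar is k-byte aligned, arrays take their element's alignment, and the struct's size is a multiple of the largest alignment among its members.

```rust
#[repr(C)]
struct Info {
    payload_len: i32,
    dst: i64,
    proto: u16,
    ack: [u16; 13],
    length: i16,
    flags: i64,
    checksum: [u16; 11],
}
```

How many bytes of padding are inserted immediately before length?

0

0..4  payload_len  (4B, 4-aligned)
4..8  -- padding (4B)
8..16  dst  (8B, 8-aligned)
16..18  proto  (2B, 2-aligned)
18..44  ack  (26B, 2-aligned)
44..46  length  (2B, 2-aligned)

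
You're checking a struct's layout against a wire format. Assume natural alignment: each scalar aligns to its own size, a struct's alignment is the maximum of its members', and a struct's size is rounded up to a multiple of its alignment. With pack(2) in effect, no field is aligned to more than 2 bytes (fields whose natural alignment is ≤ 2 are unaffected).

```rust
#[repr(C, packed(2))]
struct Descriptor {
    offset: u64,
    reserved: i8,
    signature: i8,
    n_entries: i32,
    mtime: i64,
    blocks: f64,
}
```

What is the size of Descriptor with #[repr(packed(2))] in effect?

30

@0: offset [8B, align 2] → 8
@8: reserved [1B, align 1] → 9
@9: signature [1B, align 1] → 10
@10: n_entries [4B, align 2] → 14
@14: mtime [8B, align 2] → 22
@22: blocks [8B, align 2] → 30
size 30, align 2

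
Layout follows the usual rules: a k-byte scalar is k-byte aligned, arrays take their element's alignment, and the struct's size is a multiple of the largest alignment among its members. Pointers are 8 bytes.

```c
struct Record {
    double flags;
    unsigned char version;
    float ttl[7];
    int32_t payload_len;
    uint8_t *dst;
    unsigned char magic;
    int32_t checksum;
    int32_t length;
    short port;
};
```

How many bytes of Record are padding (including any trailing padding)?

0..8  flags  (8B, 8-aligned)
8..9  version  (1B, 1-aligned)
9..12  -- padding (3B)
12..40  ttl  (28B, 4-aligned)
40..44  payload_len  (4B, 4-aligned)
44..48  -- padding (4B)
48..56  dst  (8B, 8-aligned)
56..57  magic  (1B, 1-aligned)
57..60  -- padding (3B)
60..64  checksum  (4B, 4-aligned)
64..68  length  (4B, 4-aligned)
68..70  port  (2B, 2-aligned)
70..72  -- tail padding (2B)
sizeof = 72, alignof = 8
data bytes 60, size 72 → padding 12

12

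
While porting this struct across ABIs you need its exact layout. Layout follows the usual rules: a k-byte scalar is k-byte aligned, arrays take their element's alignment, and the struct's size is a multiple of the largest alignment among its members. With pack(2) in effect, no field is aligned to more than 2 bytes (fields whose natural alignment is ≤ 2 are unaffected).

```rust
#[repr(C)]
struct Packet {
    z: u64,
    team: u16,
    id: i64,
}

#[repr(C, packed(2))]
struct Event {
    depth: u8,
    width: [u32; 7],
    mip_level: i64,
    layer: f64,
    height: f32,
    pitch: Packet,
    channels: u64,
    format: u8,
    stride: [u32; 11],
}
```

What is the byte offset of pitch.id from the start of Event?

66

Packet: @0: z [8B, align 8] → 8; @8: team [2B, align 2] → 10; +6 pad (align 8); @16: id [8B, align 8] → 24; size 24, align 8
@0: depth [1B, align 1] → 1
+1 pad (align 2)
@2: width [28B, align 2] → 30
@30: mip_level [8B, align 2] → 38
@38: layer [8B, align 2] → 46
@46: height [4B, align 2] → 50
@50: pitch [24B, align 2] → 74
within Packet: id at 16
50 + 16 = 66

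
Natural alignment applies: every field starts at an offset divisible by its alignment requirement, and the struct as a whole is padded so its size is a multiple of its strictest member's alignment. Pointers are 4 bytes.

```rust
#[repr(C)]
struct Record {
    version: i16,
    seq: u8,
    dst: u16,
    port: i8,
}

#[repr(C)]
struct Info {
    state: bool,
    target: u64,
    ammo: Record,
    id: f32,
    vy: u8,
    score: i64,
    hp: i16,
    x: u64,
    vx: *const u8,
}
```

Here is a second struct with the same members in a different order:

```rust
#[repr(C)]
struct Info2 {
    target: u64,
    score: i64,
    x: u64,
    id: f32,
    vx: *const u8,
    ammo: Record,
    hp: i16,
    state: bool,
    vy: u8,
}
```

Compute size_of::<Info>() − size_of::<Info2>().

Record: @0: version [2B, align 2] → 2; @2: seq [1B, align 1] → 3; +1 pad (align 2); @4: dst [2B, align 2] → 6; @6: port [1B, align 1] → 7; +1 tail pad (align 2); size 8, align 2
@0: state [1B, align 1] → 1
+7 pad (align 8)
@8: target [8B, align 8] → 16
@16: ammo [8B, align 2] → 24
@24: id [4B, align 4] → 28
@28: vy [1B, align 1] → 29
+3 pad (align 8)
@32: score [8B, align 8] → 40
@40: hp [2B, align 2] → 42
+6 pad (align 8)
@48: x [8B, align 8] → 56
@56: vx [4B, align 4] → 60
+4 tail pad (align 8)
size 64, align 8
— Info2 —
@0: target [8B, align 8] → 8
@8: score [8B, align 8] → 16
@16: x [8B, align 8] → 24
@24: id [4B, align 4] → 28
@28: vx [4B, align 4] → 32
@32: ammo [8B, align 2] → 40
@40: hp [2B, align 2] → 42
@42: state [1B, align 1] → 43
@43: vy [1B, align 1] → 44
+4 tail pad (align 8)
size 48, align 8
64 − 48 = 16

16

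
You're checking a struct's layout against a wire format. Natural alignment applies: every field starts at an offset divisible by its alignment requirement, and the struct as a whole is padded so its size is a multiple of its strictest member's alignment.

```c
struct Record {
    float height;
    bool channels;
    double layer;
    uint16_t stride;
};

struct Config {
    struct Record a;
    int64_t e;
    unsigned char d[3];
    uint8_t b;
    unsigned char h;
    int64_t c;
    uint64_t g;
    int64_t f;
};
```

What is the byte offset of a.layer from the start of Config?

Record: @0: height [4B, align 4] → 4; @4: channels [1B, align 1] → 5; +3 pad (align 8); @8: layer [8B, align 8] → 16; @16: stride [2B, align 2] → 18; +6 tail pad (align 8); size 24, align 8
@0: a [24B, align 8] → 24
within Record: layer at 8
0 + 8 = 8

8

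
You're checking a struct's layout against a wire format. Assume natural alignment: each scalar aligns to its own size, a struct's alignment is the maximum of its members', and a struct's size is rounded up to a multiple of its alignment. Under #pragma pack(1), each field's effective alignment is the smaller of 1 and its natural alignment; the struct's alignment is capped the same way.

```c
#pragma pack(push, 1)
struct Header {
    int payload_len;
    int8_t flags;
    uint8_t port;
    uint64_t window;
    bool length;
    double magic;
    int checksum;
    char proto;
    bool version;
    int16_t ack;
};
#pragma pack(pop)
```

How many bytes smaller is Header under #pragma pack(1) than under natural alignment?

natural layout:
  payload_len at 0 (size 4, align 4) → ends 4
  flags at 4 (size 1, align 1) → ends 5
  port at 5 (size 1, align 1) → ends 6
  pad 2 to align 8 for window
  window at 8 (size 8, align 8) → ends 16
  length at 16 (size 1, align 1) → ends 17
  pad 7 to align 8 for magic
  magic at 24 (size 8, align 8) → ends 32
  checksum at 32 (size 4, align 4) → ends 36
  proto at 36 (size 1, align 1) → ends 37
  version at 37 (size 1, align 1) → ends 38
  ack at 38 (size 2, align 2) → ends 40
  total 40 bytes, alignment 8
packed(1) layout:
  payload_len at 0 (size 4, align 1) → ends 4
  flags at 4 (size 1, align 1) → ends 5
  port at 5 (size 1, align 1) → ends 6
  window at 6 (size 8, align 1) → ends 14
  length at 14 (size 1, align 1) → ends 15
  magic at 15 (size 8, align 1) → ends 23
  checksum at 23 (size 4, align 1) → ends 27
  proto at 27 (size 1, align 1) → ends 28
  version at 28 (size 1, align 1) → ends 29
  ack at 29 (size 2, align 1) → ends 31
  total 31 bytes, alignment 1
40 − 31 = 9

9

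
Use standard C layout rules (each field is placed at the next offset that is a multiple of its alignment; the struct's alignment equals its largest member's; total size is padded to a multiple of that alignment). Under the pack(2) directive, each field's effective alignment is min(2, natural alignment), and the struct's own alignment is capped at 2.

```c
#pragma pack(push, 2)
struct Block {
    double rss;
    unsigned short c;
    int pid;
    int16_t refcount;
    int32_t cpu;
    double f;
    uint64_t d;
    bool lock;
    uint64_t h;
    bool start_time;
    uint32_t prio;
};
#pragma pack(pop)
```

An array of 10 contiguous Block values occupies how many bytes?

520

rss at 0 (size 8, align 2) → ends 8
c at 8 (size 2, align 2) → ends 10
pid at 10 (size 4, align 2) → ends 14
refcount at 14 (size 2, align 2) → ends 16
cpu at 16 (size 4, align 2) → ends 20
f at 20 (size 8, align 2) → ends 28
d at 28 (size 8, align 2) → ends 36
lock at 36 (size 1, align 1) → ends 37
pad 1 to align 2 for h
h at 38 (size 8, align 2) → ends 46
start_time at 46 (size 1, align 1) → ends 47
pad 1 to align 2 for prio
prio at 48 (size 4, align 2) → ends 52
total 52 bytes, alignment 2
array of 10: 10 × 52 = 520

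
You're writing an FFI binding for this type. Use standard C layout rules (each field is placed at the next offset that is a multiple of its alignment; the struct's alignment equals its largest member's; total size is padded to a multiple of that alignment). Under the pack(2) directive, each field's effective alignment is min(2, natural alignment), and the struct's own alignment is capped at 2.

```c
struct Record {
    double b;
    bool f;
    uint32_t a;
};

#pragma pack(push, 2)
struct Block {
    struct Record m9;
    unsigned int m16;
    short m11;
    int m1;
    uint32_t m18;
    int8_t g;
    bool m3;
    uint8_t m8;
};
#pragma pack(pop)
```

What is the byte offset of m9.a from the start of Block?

12

Record: 0..8  b  (8B, 8-aligned); 8..9  f  (1B, 1-aligned); 9..12  -- padding (3B); 12..16  a  (4B, 4-aligned); sizeof = 16, alignof = 8
0..16  m9  (16B, 2-aligned)
within Record: a at 12
0 + 12 = 12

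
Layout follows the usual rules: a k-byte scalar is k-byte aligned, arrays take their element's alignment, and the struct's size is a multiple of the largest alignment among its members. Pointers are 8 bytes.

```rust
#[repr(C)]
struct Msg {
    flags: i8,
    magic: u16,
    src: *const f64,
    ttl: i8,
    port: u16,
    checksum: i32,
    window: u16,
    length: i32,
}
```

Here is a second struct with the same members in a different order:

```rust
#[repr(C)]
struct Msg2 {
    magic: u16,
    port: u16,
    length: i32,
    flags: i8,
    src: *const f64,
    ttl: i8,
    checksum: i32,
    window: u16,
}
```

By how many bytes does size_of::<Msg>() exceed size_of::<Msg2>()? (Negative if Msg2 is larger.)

0..1  flags  (1B, 1-aligned)
1..2  -- padding (1B)
2..4  magic  (2B, 2-aligned)
4..8  -- padding (4B)
8..16  src  (8B, 8-aligned)
16..17  ttl  (1B, 1-aligned)
17..18  -- padding (1B)
18..20  port  (2B, 2-aligned)
20..24  checksum  (4B, 4-aligned)
24..26  window  (2B, 2-aligned)
26..28  -- padding (2B)
28..32  length  (4B, 4-aligned)
sizeof = 32, alignof = 8
— Msg2 —
0..2  magic  (2B, 2-aligned)
2..4  port  (2B, 2-aligned)
4..8  length  (4B, 4-aligned)
8..9  flags  (1B, 1-aligned)
9..16  -- padding (7B)
16..24  src  (8B, 8-aligned)
24..25  ttl  (1B, 1-aligned)
25..28  -- padding (3B)
28..32  checksum  (4B, 4-aligned)
32..34  window  (2B, 2-aligned)
34..40  -- tail padding (6B)
sizeof = 40, alignof = 8
32 − 40 = -8

-8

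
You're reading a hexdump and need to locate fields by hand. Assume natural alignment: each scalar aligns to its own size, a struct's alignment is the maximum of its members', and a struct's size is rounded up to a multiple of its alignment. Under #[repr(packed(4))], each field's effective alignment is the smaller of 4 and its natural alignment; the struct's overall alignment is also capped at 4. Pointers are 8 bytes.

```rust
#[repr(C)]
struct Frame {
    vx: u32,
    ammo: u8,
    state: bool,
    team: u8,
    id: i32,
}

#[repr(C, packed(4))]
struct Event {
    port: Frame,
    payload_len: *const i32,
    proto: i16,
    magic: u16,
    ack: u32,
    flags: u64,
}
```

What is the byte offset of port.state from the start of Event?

Frame: 0..4  vx  (4B, 4-aligned); 4..5  ammo  (1B, 1-aligned); 5..6  state  (1B, 1-aligned); 6..7  team  (1B, 1-aligned); 7..8  -- padding (1B); 8..12  id  (4B, 4-aligned); sizeof = 12, alignof = 4
0..12  port  (12B, 4-aligned)
within Frame: state at 5
0 + 5 = 5

5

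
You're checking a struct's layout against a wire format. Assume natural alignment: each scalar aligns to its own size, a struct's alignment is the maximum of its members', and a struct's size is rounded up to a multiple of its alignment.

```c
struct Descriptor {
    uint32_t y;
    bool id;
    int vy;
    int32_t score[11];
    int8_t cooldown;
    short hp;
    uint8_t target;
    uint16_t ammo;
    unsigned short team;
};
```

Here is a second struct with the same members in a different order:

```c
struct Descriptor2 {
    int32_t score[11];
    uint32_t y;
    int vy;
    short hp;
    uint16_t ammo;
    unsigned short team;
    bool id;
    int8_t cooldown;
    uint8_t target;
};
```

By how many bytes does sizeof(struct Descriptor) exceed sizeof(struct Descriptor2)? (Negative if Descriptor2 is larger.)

4

0..4  y  (4B, 4-aligned)
4..5  id  (1B, 1-aligned)
5..8  -- padding (3B)
8..12  vy  (4B, 4-aligned)
12..56  score  (44B, 4-aligned)
56..57  cooldown  (1B, 1-aligned)
57..58  -- padding (1B)
58..60  hp  (2B, 2-aligned)
60..61  target  (1B, 1-aligned)
61..62  -- padding (1B)
62..64  ammo  (2B, 2-aligned)
64..66  team  (2B, 2-aligned)
66..68  -- tail padding (2B)
sizeof = 68, alignof = 4
— Descriptor2 —
0..44  score  (44B, 4-aligned)
44..48  y  (4B, 4-aligned)
48..52  vy  (4B, 4-aligned)
52..54  hp  (2B, 2-aligned)
54..56  ammo  (2B, 2-aligned)
56..58  team  (2B, 2-aligned)
58..59  id  (1B, 1-aligned)
59..60  cooldown  (1B, 1-aligned)
60..61  target  (1B, 1-aligned)
61..64  -- tail padding (3B)
sizeof = 64, alignof = 4
68 − 64 = 4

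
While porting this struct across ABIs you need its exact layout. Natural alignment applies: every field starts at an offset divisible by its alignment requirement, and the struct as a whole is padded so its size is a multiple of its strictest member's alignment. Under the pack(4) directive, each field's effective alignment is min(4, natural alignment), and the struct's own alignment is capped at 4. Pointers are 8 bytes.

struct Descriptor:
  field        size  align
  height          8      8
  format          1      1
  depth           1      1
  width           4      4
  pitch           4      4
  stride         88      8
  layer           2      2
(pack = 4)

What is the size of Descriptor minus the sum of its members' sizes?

4

height at 0 (size 8, align 4) → ends 8
format at 8 (size 1, align 1) → ends 9
depth at 9 (size 1, align 1) → ends 10
pad 2 to align 4 for width
width at 12 (size 4, align 4) → ends 16
pitch at 16 (size 4, align 4) → ends 20
stride at 20 (size 88, align 4) → ends 108
layer at 108 (size 2, align 2) → ends 110
tail pad 2 to reach multiple of 4
total 112 bytes, alignment 4
data bytes 108, size 112 → padding 4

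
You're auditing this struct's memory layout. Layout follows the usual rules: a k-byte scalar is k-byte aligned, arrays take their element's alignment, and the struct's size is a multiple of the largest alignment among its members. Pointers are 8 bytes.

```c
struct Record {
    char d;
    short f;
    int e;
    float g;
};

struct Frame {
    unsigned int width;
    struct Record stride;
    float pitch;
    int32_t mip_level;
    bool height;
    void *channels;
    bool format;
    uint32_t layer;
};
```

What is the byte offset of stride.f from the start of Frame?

Record: 0..1  d  (1B, 1-aligned); 1..2  -- padding (1B); 2..4  f  (2B, 2-aligned); 4..8  e  (4B, 4-aligned); 8..12  g  (4B, 4-aligned); sizeof = 12, alignof = 4
0..4  width  (4B, 4-aligned)
4..16  stride  (12B, 4-aligned)
within Record: f at 2
4 + 2 = 6

6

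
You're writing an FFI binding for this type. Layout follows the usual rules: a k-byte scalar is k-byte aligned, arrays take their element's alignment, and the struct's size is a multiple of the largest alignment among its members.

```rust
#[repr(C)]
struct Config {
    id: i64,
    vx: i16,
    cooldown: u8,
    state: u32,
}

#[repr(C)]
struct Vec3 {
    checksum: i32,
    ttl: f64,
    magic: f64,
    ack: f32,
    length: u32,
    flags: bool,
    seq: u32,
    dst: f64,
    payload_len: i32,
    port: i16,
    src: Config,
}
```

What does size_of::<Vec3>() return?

72

Config: 0..8  id  (8B, 8-aligned); 8..10  vx  (2B, 2-aligned); 10..11  cooldown  (1B, 1-aligned); 11..12  -- padding (1B); 12..16  state  (4B, 4-aligned); sizeof = 16, alignof = 8
0..4  checksum  (4B, 4-aligned)
4..8  -- padding (4B)
8..16  ttl  (8B, 8-aligned)
16..24  magic  (8B, 8-aligned)
24..28  ack  (4B, 4-aligned)
28..32  length  (4B, 4-aligned)
32..33  flags  (1B, 1-aligned)
33..36  -- padding (3B)
36..40  seq  (4B, 4-aligned)
40..48  dst  (8B, 8-aligned)
48..52  payload_len  (4B, 4-aligned)
52..54  port  (2B, 2-aligned)
54..56  -- padding (2B)
56..72  src  (16B, 8-aligned)
sizeof = 72, alignof = 8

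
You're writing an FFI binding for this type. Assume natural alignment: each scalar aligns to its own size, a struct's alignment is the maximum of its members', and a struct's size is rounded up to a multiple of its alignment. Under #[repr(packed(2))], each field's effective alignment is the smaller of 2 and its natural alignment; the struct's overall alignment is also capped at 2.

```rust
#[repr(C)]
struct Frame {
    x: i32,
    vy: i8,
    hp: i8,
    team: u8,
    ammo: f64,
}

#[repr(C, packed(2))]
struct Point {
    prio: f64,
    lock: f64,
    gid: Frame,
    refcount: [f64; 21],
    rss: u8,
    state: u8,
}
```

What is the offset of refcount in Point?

Frame: 0..4  x  (4B, 4-aligned); 4..5  vy  (1B, 1-aligned); 5..6  hp  (1B, 1-aligned); 6..7  team  (1B, 1-aligned); 7..8  -- padding (1B); 8..16  ammo  (8B, 8-aligned); sizeof = 16, alignof = 8
0..8  prio  (8B, 2-aligned)
8..16  lock  (8B, 2-aligned)
16..32  gid  (16B, 2-aligned)
32..200  refcount  (168B, 2-aligned)

32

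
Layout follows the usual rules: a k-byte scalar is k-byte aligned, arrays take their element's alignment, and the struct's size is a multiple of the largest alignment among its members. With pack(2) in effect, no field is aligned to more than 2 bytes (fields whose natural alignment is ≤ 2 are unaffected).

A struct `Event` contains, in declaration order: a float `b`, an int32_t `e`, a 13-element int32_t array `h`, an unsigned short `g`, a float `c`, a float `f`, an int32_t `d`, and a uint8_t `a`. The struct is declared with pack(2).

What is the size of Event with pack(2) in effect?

@0: b [4B, align 2] → 4
@4: e [4B, align 2] → 8
@8: h [52B, align 2] → 60
@60: g [2B, align 2] → 62
@62: c [4B, align 2] → 66
@66: f [4B, align 2] → 70
@70: d [4B, align 2] → 74
@74: a [1B, align 1] → 75
+1 tail pad (align 2)
size 76, align 2

76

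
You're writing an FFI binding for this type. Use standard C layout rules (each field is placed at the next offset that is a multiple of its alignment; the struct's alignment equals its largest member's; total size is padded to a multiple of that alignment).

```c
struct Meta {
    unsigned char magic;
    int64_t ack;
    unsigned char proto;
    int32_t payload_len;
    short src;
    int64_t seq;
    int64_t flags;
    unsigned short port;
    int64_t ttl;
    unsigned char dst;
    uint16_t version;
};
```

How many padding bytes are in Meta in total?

0..1  magic  (1B, 1-aligned)
1..8  -- padding (7B)
8..16  ack  (8B, 8-aligned)
16..17  proto  (1B, 1-aligned)
17..20  -- padding (3B)
20..24  payload_len  (4B, 4-aligned)
24..26  src  (2B, 2-aligned)
26..32  -- padding (6B)
32..40  seq  (8B, 8-aligned)
40..48  flags  (8B, 8-aligned)
48..50  port  (2B, 2-aligned)
50..56  -- padding (6B)
56..64  ttl  (8B, 8-aligned)
64..65  dst  (1B, 1-aligned)
65..66  -- padding (1B)
66..68  version  (2B, 2-aligned)
68..72  -- tail padding (4B)
sizeof = 72, alignof = 8
data bytes 45, size 72 → padding 27

27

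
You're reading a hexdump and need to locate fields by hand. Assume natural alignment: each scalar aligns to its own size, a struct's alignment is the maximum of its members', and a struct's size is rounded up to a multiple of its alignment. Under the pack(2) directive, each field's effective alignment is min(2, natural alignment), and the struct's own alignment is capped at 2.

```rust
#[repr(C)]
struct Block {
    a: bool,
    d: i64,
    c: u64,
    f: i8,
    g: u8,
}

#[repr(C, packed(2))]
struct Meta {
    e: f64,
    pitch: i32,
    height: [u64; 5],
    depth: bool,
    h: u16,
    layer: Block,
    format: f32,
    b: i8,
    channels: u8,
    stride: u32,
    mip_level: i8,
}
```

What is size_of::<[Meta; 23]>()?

2300

Block: 0..1  a  (1B, 1-aligned); 1..8  -- padding (7B); 8..16  d  (8B, 8-aligned); 16..24  c  (8B, 8-aligned); 24..25  f  (1B, 1-aligned); 25..26  g  (1B, 1-aligned); 26..32  -- tail padding (6B); sizeof = 32, alignof = 8
0..8  e  (8B, 2-aligned)
8..12  pitch  (4B, 2-aligned)
12..52  height  (40B, 2-aligned)
52..53  depth  (1B, 1-aligned)
53..54  -- padding (1B)
54..56  h  (2B, 2-aligned)
56..88  layer  (32B, 2-aligned)
88..92  format  (4B, 2-aligned)
92..93  b  (1B, 1-aligned)
93..94  channels  (1B, 1-aligned)
94..98  stride  (4B, 2-aligned)
98..99  mip_level  (1B, 1-aligned)
99..100  -- tail padding (1B)
sizeof = 100, alignof = 2
array of 23: 23 × 100 = 2300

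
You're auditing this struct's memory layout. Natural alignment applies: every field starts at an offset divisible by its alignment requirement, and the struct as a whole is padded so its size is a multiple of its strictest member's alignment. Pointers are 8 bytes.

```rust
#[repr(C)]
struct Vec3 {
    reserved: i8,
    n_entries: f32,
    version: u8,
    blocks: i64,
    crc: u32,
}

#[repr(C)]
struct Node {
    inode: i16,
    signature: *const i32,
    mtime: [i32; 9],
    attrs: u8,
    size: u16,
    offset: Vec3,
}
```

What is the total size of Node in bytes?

Vec3: 0..1  reserved  (1B, 1-aligned); 1..4  -- padding (3B); 4..8  n_entries  (4B, 4-aligned); 8..9  version  (1B, 1-aligned); 9..16  -- padding (7B); 16..24  blocks  (8B, 8-aligned); 24..28  crc  (4B, 4-aligned); 28..32  -- tail padding (4B); sizeof = 32, alignof = 8
0..2  inode  (2B, 2-aligned)
2..8  -- padding (6B)
8..16  signature  (8B, 8-aligned)
16..52  mtime  (36B, 4-aligned)
52..53  attrs  (1B, 1-aligned)
53..54  -- padding (1B)
54..56  size  (2B, 2-aligned)
56..88  offset  (32B, 8-aligned)
sizeof = 88, alignof = 8

88 bytes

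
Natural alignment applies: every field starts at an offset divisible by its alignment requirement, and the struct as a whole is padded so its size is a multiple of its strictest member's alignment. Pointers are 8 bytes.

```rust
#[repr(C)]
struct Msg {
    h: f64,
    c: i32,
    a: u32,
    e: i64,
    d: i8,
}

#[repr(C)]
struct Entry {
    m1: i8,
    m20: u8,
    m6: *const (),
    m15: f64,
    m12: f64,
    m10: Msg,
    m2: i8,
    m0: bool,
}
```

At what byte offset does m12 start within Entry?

Msg: @0: h [8B, align 8] → 8; @8: c [4B, align 4] → 12; @12: a [4B, align 4] → 16; @16: e [8B, align 8] → 24; @24: d [1B, align 1] → 25; +7 tail pad (align 8); size 32, align 8
@0: m1 [1B, align 1] → 1
@1: m20 [1B, align 1] → 2
+6 pad (align 8)
@8: m6 [8B, align 8] → 16
@16: m15 [8B, align 8] → 24
@24: m12 [8B, align 8] → 32

24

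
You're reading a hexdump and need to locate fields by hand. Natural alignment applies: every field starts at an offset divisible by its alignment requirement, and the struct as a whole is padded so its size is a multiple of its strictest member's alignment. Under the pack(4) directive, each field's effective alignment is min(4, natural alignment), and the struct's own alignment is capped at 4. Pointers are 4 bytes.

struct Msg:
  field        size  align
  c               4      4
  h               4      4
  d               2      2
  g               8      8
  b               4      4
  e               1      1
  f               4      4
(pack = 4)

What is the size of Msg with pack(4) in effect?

@0: c [4B, align 4] → 4
@4: h [4B, align 4] → 8
@8: d [2B, align 2] → 10
+2 pad (align 4)
@12: g [8B, align 4] → 20
@20: b [4B, align 4] → 24
@24: e [1B, align 1] → 25
+3 pad (align 4)
@28: f [4B, align 4] → 32
size 32, align 4

32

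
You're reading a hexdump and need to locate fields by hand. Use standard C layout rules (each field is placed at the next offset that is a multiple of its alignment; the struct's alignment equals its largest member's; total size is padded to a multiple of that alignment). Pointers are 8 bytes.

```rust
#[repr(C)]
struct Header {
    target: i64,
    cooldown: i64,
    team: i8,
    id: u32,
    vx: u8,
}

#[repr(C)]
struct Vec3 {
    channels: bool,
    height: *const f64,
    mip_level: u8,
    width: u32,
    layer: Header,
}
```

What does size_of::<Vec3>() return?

56 bytes

Header: 0..8  target  (8B, 8-aligned); 8..16  cooldown  (8B, 8-aligned); 16..17  team  (1B, 1-aligned); 17..20  -- padding (3B); 20..24  id  (4B, 4-aligned); 24..25  vx  (1B, 1-aligned); 25..32  -- tail padding (7B); sizeof = 32, alignof = 8
0..1  channels  (1B, 1-aligned)
1..8  -- padding (7B)
8..16  height  (8B, 8-aligned)
16..17  mip_level  (1B, 1-aligned)
17..20  -- padding (3B)
20..24  width  (4B, 4-aligned)
24..56  layer  (32B, 8-aligned)
sizeof = 56, alignof = 8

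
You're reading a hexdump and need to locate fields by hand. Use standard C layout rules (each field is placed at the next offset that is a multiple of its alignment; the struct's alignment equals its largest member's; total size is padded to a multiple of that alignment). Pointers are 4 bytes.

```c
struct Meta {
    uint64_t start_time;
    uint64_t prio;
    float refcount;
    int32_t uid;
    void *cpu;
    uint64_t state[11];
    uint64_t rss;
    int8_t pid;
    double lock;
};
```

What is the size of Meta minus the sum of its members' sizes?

@0: start_time [8B, align 8] → 8
@8: prio [8B, align 8] → 16
@16: refcount [4B, align 4] → 20
@20: uid [4B, align 4] → 24
@24: cpu [4B, align 4] → 28
+4 pad (align 8)
@32: state [88B, align 8] → 120
@120: rss [8B, align 8] → 128
@128: pid [1B, align 1] → 129
+7 pad (align 8)
@136: lock [8B, align 8] → 144
size 144, align 8
data bytes 133, size 144 → padding 11

11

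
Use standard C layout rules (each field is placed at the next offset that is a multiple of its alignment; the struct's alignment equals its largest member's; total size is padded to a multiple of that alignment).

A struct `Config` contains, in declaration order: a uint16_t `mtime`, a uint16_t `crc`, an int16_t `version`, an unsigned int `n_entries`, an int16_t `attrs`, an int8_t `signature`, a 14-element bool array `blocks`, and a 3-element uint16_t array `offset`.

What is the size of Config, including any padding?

@0: mtime [2B, align 2] → 2
@2: crc [2B, align 2] → 4
@4: version [2B, align 2] → 6
+2 pad (align 4)
@8: n_entries [4B, align 4] → 12
@12: attrs [2B, align 2] → 14
@14: signature [1B, align 1] → 15
@15: blocks [14B, align 1] → 29
+1 pad (align 2)
@30: offset [6B, align 2] → 36
size 36, align 4

36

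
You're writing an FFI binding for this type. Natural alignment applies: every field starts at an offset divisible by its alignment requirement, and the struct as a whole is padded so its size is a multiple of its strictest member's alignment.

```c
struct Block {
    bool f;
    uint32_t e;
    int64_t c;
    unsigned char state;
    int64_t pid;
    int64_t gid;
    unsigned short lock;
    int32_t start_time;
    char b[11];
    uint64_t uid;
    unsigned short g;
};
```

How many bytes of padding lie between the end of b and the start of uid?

f at 0 (size 1, align 1) → ends 1
pad 3 to align 4 for e
e at 4 (size 4, align 4) → ends 8
c at 8 (size 8, align 8) → ends 16
state at 16 (size 1, align 1) → ends 17
pad 7 to align 8 for pid
pid at 24 (size 8, align 8) → ends 32
gid at 32 (size 8, align 8) → ends 40
lock at 40 (size 2, align 2) → ends 42
pad 2 to align 4 for start_time
start_time at 44 (size 4, align 4) → ends 48
b at 48 (size 11, align 1) → ends 59
pad 5 to align 8 for uid
uid at 64 (size 8, align 8) → ends 72

5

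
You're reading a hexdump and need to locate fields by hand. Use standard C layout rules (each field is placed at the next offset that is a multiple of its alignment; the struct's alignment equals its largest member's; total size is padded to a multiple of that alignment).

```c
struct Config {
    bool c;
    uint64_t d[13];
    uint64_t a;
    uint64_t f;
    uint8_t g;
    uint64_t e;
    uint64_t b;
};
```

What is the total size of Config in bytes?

@0: c [1B, align 1] → 1
+7 pad (align 8)
@8: d [104B, align 8] → 112
@112: a [8B, align 8] → 120
@120: f [8B, align 8] → 128
@128: g [1B, align 1] → 129
+7 pad (align 8)
@136: e [8B, align 8] → 144
@144: b [8B, align 8] → 152
size 152, align 8

152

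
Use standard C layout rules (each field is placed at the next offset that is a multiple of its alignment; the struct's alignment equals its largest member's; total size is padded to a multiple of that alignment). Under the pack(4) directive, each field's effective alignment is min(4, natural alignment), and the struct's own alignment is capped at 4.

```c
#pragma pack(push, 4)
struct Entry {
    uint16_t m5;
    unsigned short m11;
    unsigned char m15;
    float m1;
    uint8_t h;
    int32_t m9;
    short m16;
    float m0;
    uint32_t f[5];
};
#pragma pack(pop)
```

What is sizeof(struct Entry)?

48

0..2  m5  (2B, 2-aligned)
2..4  m11  (2B, 2-aligned)
4..5  m15  (1B, 1-aligned)
5..8  -- padding (3B)
8..12  m1  (4B, 4-aligned)
12..13  h  (1B, 1-aligned)
13..16  -- padding (3B)
16..20  m9  (4B, 4-aligned)
20..22  m16  (2B, 2-aligned)
22..24  -- padding (2B)
24..28  m0  (4B, 4-aligned)
28..48  f  (20B, 4-aligned)
sizeof = 48, alignof = 4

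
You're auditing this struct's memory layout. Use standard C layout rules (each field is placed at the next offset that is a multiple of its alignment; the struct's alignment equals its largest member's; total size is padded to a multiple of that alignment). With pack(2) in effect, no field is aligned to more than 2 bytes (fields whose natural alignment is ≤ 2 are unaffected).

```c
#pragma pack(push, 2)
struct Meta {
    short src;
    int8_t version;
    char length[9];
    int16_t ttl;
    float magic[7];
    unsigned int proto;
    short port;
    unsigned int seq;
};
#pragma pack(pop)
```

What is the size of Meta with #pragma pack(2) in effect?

0..2  src  (2B, 2-aligned)
2..3  version  (1B, 1-aligned)
3..12  length  (9B, 1-aligned)
12..14  ttl  (2B, 2-aligned)
14..42  magic  (28B, 2-aligned)
42..46  proto  (4B, 2-aligned)
46..48  port  (2B, 2-aligned)
48..52  seq  (4B, 2-aligned)
sizeof = 52, alignof = 2

52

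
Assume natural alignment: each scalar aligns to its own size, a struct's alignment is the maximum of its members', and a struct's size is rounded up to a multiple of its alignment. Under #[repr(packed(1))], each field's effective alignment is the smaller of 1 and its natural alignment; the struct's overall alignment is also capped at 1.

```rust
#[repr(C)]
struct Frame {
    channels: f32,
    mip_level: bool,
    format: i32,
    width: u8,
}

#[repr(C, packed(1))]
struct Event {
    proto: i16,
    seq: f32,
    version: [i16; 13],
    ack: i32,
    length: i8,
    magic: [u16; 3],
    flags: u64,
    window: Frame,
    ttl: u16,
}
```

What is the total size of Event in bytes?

Frame: 0..4  channels  (4B, 4-aligned); 4..5  mip_level  (1B, 1-aligned); 5..8  -- padding (3B); 8..12  format  (4B, 4-aligned); 12..13  width  (1B, 1-aligned); 13..16  -- tail padding (3B); sizeof = 16, alignof = 4
0..2  proto  (2B, 1-aligned)
2..6  seq  (4B, 1-aligned)
6..32  version  (26B, 1-aligned)
32..36  ack  (4B, 1-aligned)
36..37  length  (1B, 1-aligned)
37..43  magic  (6B, 1-aligned)
43..51  flags  (8B, 1-aligned)
51..67  window  (16B, 1-aligned)
67..69  ttl  (2B, 1-aligned)
sizeof = 69, alignof = 1

69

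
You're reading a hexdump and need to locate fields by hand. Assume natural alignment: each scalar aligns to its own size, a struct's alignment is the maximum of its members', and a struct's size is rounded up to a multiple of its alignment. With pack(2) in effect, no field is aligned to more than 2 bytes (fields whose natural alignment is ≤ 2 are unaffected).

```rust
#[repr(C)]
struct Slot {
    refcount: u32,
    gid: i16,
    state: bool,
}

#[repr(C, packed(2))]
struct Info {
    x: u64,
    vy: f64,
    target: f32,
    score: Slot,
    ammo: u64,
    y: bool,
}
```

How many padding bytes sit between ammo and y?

0

Slot: refcount at 0 (size 4, align 4) → ends 4; gid at 4 (size 2, align 2) → ends 6; state at 6 (size 1, align 1) → ends 7; tail pad 1 to reach multiple of 4; total 8 bytes, alignment 4
x at 0 (size 8, align 2) → ends 8
vy at 8 (size 8, align 2) → ends 16
target at 16 (size 4, align 2) → ends 20
score at 20 (size 8, align 2) → ends 28
ammo at 28 (size 8, align 2) → ends 36
y at 36 (size 1, align 1) → ends 37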